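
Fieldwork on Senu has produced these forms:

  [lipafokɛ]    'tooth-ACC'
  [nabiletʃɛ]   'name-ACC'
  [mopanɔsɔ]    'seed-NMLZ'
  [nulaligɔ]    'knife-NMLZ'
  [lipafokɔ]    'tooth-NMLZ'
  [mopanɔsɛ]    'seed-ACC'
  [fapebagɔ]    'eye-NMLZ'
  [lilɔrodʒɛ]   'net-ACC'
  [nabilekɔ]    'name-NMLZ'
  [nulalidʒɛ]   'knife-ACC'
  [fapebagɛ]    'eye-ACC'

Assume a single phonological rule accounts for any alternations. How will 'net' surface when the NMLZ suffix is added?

[lilɔrogɔ]

The root 'knife' surfaces as [nulalidʒɛ] and [nulaligɔ], with a stem-final [dʒ] ~ [g] alternation.
But 'eye' keeps [g] in both environments ([fapebagɛ], [fapebagɔ]), so there is no rule changing /g/ to [dʒ] before the ACC suffix.
The underlying segment must be /dʒ/; palato-alveolar /tʃ/ and /dʒ/ become [k] and [g] when no front vowel follows, yielding [g] there.
From [lilɔrodʒɛ] the stem 'net' is /lilɔrodʒ/; when no front vowel follows this yields [lilɔrogɔ].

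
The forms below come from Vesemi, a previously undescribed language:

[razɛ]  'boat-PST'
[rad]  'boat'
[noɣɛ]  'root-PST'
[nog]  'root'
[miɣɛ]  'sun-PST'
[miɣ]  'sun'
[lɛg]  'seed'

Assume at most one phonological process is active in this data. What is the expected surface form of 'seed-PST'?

The root 'root' surfaces as [noɣɛ] and [nog], with a stem-final [ɣ] ~ [g] alternation.
Compare 'sun', with invariant [ɣ] in [miɣɛ] and [miɣ]: an analysis with underlying /ɣ/ and a rule producing [g] in isolation would wrongly predict alternation here too.
The alternation reflects intervocalic spirantization: voiced stops become fricatives between vowels. /g/ is underlying.
The one attested form of 'seed', [lɛg], shows underlying /lɛg/. Applying the same rule between vowels gives [lɛɣɛ].

[lɛɣɛ]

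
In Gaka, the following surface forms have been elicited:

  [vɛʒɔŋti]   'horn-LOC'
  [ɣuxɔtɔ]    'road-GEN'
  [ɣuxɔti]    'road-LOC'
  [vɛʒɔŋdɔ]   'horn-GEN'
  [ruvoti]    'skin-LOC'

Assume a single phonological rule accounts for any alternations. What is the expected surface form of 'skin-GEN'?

[ruvotɔ]

The GEN suffix surfaces as [-dɔ] and [-tɔ], depending on the final segment of the stem.
By contrast the LOC suffix keeps its initial [t] throughout — that segment must be underlying.
The GEN suffix is therefore /-dɔ/ underlyingly, with post-vocalic devoicing: voiced stops become voiceless after a vowel.
After 'skin', which ends in a vowel, the suffix surfaces as [-tɔ], giving [ruvotɔ].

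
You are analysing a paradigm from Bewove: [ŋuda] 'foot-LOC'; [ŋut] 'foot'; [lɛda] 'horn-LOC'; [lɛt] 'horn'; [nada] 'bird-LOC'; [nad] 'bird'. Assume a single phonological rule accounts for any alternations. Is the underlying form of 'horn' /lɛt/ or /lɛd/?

The stem for 'horn' ends in [d] in [lɛda] but [t] in [lɛt].
Compare 'bird', with invariant [d] in [nada] and [nad]: an analysis with underlying /d/ and a rule producing [t] in isolation would wrongly predict alternation here too.
Therefore /t/ is basic and [d] is derived by intervocalic voicing (voiceless stops become voiced between vowels).

/lɛt/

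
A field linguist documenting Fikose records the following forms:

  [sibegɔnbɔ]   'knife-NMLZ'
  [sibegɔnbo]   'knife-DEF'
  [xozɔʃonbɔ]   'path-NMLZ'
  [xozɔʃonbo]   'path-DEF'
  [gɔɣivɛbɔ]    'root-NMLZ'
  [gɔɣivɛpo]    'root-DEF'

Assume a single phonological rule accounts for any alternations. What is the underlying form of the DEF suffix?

The DEF suffix surfaces as [-bo] and [-po], depending on the final segment of the stem.
The NMLZ suffix, which begins with [b], is invariant after every stem; so [b] is not altered by any rule here.
The DEF suffix is therefore /-po/ underlyingly, with post-nasal voicing: voiceless stops become voiced after a nasal.

/-po/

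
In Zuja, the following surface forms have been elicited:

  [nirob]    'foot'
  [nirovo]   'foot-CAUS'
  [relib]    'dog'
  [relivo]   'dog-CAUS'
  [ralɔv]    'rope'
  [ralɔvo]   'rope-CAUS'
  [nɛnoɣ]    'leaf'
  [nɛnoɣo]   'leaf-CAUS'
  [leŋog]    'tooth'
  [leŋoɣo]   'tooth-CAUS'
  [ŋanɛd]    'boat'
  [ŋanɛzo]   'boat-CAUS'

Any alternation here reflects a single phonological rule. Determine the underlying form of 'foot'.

/nirob/

The stem for 'foot' ends in [b] in [nirob] but [v] in [nirovo].
But 'rope' keeps [v] in both environments ([ralɔv], [ralɔvo]), so there is no rule changing /v/ to [b] in isolation.
Therefore /b/ is basic and [v] is derived by intervocalic spirantization (voiced stops become fricatives between vowels).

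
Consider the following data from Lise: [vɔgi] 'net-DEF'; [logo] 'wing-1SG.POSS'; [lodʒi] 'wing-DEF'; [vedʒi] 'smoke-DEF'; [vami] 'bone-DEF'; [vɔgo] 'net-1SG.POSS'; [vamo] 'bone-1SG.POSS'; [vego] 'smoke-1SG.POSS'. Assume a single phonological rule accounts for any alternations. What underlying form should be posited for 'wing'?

The root 'wing' surfaces as [logo] and [lodʒi], with a stem-final [g] ~ [dʒ] alternation.
Compare 'net', with invariant [g] in [vɔgo] and [vɔgi]: an analysis with underlying /g/ and a rule producing [dʒ] before the DEF suffix would wrongly predict alternation here too.
The underlying segment must be /dʒ/; palato-alveolar /dʒ/ becomes [g] when no front vowel follows, yielding [g] there.
So 'wing' = /lodʒ/.

/lodʒ/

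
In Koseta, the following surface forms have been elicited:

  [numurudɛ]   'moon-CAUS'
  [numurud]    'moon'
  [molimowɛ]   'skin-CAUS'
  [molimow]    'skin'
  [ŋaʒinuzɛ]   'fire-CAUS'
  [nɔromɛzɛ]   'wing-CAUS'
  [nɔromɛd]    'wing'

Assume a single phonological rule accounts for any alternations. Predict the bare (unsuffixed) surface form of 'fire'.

'wing' shows [z] ~ [d] at the end of the stem ([nɔromɛzɛ] vs [nɔromɛd]).
The stem 'moon' ([numurudɛ], [numurud]) shows [d] unchanged in both environments, so [d] cannot be basic with [z] derived before the CAUS suffix.
Therefore /z/ is basic and [d] is derived by word-final hardening (voiced fricatives become stops word-finally).
From [ŋaʒinuzɛ] the stem 'fire' is /ŋaʒinuz/; word-finally this yields [ŋaʒinud].

[ŋaʒinud]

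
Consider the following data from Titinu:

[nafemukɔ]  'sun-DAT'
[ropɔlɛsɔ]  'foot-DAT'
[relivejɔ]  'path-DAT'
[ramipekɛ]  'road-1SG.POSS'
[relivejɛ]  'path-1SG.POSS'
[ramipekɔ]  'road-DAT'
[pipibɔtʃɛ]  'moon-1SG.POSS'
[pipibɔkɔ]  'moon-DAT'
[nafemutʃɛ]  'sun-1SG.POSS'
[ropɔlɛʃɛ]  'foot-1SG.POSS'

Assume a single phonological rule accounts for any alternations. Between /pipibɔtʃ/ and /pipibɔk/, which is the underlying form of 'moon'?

/pipibɔtʃ/

The root 'moon' surfaces as [pipibɔkɔ] and [pipibɔtʃɛ], with a stem-final [k] ~ [tʃ] alternation.
Compare 'road', with invariant [k] in [ramipekɔ] and [ramipekɛ]: an analysis with underlying /k/ and a rule producing [tʃ] before the 1SG.POSS suffix would wrongly predict alternation here too.
The alternation reflects depalatalization: palato-alveolar /tʃ/ and /ʃ/ become [k] and [s] when no front vowel follows. /tʃ/ is underlying.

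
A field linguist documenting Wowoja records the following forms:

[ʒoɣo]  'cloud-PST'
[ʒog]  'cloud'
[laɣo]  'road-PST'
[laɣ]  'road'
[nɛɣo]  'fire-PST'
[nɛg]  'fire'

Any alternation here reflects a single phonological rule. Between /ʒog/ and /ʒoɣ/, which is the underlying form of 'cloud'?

The stem for 'cloud' ends in [ɣ] in [ʒoɣo] but [g] in [ʒog].
Compare 'road', with invariant [ɣ] in [laɣo] and [laɣ]: an analysis with underlying /ɣ/ and a rule producing [g] in isolation would wrongly predict alternation here too.
So /g/ is underlying, and a rule of intervocalic spirantization — voiced stops become fricatives between vowels — gives [ɣ].

/ʒog/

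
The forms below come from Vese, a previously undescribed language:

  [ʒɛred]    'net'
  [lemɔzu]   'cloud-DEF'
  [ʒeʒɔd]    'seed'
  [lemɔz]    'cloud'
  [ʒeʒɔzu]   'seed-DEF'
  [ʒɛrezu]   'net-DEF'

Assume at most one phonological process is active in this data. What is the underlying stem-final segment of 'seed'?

/d/

The root 'seed' surfaces as [ʒeʒɔd] and [ʒeʒɔzu], with a stem-final [d] ~ [z] alternation.
Compare 'cloud', with invariant [z] in [lemɔz] and [lemɔzu]: an analysis with underlying /z/ and a rule producing [d] in isolation would wrongly predict alternation here too.
The alternation reflects intervocalic spirantization: voiced stops become fricatives between vowels. /d/ is underlying.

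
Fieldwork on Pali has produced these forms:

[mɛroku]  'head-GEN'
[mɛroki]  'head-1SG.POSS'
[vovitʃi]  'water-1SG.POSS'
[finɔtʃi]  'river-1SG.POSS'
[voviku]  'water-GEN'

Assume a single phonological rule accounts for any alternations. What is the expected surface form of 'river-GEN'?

'water' shows [tʃ] ~ [k] at the end of the stem ([vovitʃi] vs [voviku]).
But 'head' keeps [k] in both environments ([mɛroki], [mɛroku]), so there is no rule changing /k/ to [tʃ] before the 1SG.POSS suffix.
The alternation reflects depalatalization: palato-alveolar /tʃ/ becomes [k] when no front vowel follows. /tʃ/ is underlying.
From [finɔtʃi] the stem 'river' is /finɔtʃ/; when no front vowel follows this yields [finɔku].

[finɔku]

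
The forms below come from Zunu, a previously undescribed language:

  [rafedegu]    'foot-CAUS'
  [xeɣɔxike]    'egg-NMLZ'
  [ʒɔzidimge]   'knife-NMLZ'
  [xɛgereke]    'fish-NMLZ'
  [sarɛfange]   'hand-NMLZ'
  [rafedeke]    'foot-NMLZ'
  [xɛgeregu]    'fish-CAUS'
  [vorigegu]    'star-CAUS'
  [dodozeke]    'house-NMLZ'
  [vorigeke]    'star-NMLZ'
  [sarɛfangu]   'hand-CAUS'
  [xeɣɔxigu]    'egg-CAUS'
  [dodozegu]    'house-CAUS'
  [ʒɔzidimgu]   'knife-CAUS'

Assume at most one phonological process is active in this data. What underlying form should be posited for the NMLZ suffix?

The NMLZ suffix surfaces as [-ge] and [-ke], depending on the final segment of the stem.
By contrast the CAUS suffix keeps its initial [g] throughout — that segment must be underlying.
The NMLZ suffix is therefore /-ke/ underlyingly, with post-nasal voicing: voiceless stops become voiced after a nasal.

/-ke/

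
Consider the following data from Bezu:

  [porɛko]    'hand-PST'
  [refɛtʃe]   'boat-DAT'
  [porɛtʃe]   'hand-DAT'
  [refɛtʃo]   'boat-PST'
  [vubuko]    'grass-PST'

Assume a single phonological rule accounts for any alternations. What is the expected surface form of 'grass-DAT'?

[vubutʃe]

In [porɛtʃe] and [porɛko] the final segment of 'hand' alternates: [tʃ] ~ [k].
If /tʃ/ were underlying and a rule turned it into [k] before the PST suffix, 'boat' would also alternate; but it has [tʃ] in both [refɛtʃe] and [refɛtʃo].
So /k/ is underlying, and a rule of palatalization before a front vowel — /k/ becomes palato-alveolar [tʃ] before a front vowel — gives [tʃ].
The one attested form of 'grass', [vubuko], shows underlying /vubuk/. Applying the same rule before a front vowel gives [vubutʃe].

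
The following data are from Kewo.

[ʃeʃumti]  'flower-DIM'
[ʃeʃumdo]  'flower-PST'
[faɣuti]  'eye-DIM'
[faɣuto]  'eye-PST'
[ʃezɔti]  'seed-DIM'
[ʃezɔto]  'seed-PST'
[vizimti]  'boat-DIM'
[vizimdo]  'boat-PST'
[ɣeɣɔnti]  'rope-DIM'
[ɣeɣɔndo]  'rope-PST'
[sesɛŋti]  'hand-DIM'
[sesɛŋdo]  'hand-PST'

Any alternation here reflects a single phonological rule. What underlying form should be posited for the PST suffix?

/-do/

The PST morpheme has two allomorphs, [-do] and [-to].
By contrast the DIM suffix keeps its initial [t] throughout — that segment must be underlying.
So the underlying form is /-do/, and voiced stops become voiceless after a vowel.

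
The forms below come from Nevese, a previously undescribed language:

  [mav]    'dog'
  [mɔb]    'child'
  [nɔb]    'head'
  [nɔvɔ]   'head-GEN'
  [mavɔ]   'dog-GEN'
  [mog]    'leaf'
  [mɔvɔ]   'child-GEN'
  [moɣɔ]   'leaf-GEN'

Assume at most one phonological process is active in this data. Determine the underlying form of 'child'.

/mɔb/

The root 'child' surfaces as [mɔvɔ] and [mɔb], with a stem-final [v] ~ [b] alternation.
But 'dog' keeps [v] in both environments ([mavɔ], [mav]), so there is no rule changing /v/ to [b] in isolation.
Therefore /b/ is basic and [v] is derived by intervocalic spirantization (voiced stops become fricatives between vowels).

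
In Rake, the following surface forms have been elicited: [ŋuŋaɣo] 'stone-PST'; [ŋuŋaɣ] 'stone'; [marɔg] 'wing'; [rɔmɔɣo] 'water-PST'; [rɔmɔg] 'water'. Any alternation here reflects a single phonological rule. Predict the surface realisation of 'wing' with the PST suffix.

'water' shows [ɣ] ~ [g] at the end of the stem ([rɔmɔɣo] vs [rɔmɔg]).
But 'stone' keeps [ɣ] in both environments ([ŋuŋaɣo], [ŋuŋaɣ]), so there is no rule changing /ɣ/ to [g] in isolation.
Therefore /g/ is basic and [ɣ] is derived by intervocalic spirantization (voiced stops become fricatives between vowels).
The one attested form of 'wing', [marɔg], shows underlying /marɔg/. Applying the same rule between vowels gives [marɔɣo].

[marɔɣo]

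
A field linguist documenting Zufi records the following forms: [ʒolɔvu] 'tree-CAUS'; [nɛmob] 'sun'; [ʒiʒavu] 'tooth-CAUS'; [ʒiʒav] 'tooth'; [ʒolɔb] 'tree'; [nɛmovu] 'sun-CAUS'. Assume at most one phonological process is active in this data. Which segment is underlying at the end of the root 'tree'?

/b/

'tree' shows [b] ~ [v] at the end of the stem ([ʒolɔb] vs [ʒolɔvu]).
Compare 'tooth', with invariant [v] in [ʒiʒav] and [ʒiʒavu]: an analysis with underlying /v/ and a rule producing [b] in isolation would wrongly predict alternation here too.
The underlying segment must be /b/; voiced stops become fricatives between vowels, yielding [v] there.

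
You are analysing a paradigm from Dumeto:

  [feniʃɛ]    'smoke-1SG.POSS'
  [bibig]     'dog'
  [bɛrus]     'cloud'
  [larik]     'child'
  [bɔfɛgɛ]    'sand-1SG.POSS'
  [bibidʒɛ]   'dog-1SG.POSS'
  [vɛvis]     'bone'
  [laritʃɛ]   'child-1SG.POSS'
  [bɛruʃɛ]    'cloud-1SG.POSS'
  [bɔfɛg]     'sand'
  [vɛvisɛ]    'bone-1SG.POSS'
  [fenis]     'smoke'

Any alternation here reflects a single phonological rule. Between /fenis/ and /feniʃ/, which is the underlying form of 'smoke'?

/feniʃ/

The stem for 'smoke' ends in [ʃ] in [feniʃɛ] but [s] in [fenis].
Compare 'bone', with invariant [s] in [vɛvisɛ] and [vɛvis]: an analysis with underlying /s/ and a rule producing [ʃ] before the 1SG.POSS suffix would wrongly predict alternation here too.
The underlying segment must be /ʃ/; palato-alveolar /tʃ/, /dʒ/ and /ʃ/ become [k], [g] and [s] when no front vowel follows, yielding [s] there.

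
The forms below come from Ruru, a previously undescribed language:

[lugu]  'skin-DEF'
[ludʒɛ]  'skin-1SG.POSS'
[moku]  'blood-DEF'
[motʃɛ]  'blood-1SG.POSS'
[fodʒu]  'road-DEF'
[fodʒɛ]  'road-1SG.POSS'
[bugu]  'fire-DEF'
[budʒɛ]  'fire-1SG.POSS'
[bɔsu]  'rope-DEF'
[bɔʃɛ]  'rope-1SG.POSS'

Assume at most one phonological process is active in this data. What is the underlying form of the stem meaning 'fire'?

In [bugu] and [budʒɛ] the final segment of 'fire' alternates: [g] ~ [dʒ].
Compare 'road', with invariant [dʒ] in [fodʒu] and [fodʒɛ]: an analysis with underlying /dʒ/ and a rule producing [g] before the DEF suffix would wrongly predict alternation here too.
The alternation reflects palatalization before a front vowel: /k/, /g/ and /s/ become palato-alveolar [tʃ], [dʒ] and [ʃ] before a front vowel. /g/ is underlying.
Hence 'fire' is /bug/ underlyingly.

/bug/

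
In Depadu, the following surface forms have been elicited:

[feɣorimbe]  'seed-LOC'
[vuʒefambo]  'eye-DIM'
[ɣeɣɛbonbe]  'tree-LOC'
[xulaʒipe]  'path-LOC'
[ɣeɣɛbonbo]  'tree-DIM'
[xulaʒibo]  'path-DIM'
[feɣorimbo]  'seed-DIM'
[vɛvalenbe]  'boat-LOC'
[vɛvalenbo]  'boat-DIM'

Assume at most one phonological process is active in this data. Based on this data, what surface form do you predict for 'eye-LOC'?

The LOC suffix surfaces as [-be] and [-pe], depending on the final segment of the stem.
The DIM suffix, which begins with [b], is invariant after every stem; so [b] is not altered by any rule here.
So the underlying form is /-pe/, and voiceless stops become voiced after a nasal.
After 'eye', which ends in a nasal, the suffix surfaces as [-be], giving [vuʒefambe].

[vuʒefambe]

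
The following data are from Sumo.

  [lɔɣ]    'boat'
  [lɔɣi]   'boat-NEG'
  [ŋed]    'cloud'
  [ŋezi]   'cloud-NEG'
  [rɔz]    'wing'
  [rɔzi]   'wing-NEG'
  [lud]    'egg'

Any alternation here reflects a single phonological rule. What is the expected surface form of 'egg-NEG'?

The stem for 'cloud' ends in [d] in [ŋed] but [z] in [ŋezi].
But 'wing' keeps [z] in both environments ([rɔz], [rɔzi]), so there is no rule changing /z/ to [d] in isolation.
Therefore /d/ is basic and [z] is derived by intervocalic spirantization (voiced stops become fricatives between vowels).
From [lud] the stem 'egg' is /lud/; between vowels this yields [luzi].

[luzi]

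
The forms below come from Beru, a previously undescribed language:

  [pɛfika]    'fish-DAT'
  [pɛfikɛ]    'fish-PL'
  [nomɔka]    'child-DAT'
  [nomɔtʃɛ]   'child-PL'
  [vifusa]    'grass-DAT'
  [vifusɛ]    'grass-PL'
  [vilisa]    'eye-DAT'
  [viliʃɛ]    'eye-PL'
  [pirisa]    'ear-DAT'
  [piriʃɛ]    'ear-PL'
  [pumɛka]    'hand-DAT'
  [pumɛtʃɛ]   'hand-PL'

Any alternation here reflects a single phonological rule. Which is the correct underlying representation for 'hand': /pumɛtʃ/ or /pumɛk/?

/pumɛtʃ/

The stem for 'hand' ends in [k] in [pumɛka] but [tʃ] in [pumɛtʃɛ].
The stem 'fish' ([pɛfika], [pɛfikɛ]) shows [k] unchanged in both environments, so [k] cannot be basic with [tʃ] derived before the PL suffix.
The alternation reflects depalatalization: palato-alveolar /tʃ/ and /ʃ/ become [k] and [s] when no front vowel follows. /tʃ/ is underlying.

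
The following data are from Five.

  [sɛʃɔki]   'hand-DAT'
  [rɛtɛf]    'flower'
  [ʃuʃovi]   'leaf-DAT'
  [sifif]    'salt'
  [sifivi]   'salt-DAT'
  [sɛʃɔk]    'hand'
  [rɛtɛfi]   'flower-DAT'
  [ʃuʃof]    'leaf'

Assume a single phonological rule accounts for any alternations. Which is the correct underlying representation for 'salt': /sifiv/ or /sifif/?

The stem for 'salt' ends in [f] in [sifif] but [v] in [sifivi].
Compare 'flower', with invariant [f] in [rɛtɛf] and [rɛtɛfi]: an analysis with underlying /f/ and a rule producing [v] before the DAT suffix would wrongly predict alternation here too.
Therefore /v/ is basic and [f] is derived by word-final obstruent devoicing (voiced obstruents become voiceless word-finally).

/sifiv/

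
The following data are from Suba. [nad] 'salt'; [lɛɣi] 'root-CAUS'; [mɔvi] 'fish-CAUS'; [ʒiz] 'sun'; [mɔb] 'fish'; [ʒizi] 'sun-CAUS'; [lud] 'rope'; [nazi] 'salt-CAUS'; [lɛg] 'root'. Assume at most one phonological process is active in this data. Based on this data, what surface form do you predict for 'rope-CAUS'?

The stem for 'salt' ends in [d] in [nad] but [z] in [nazi].
If /z/ were underlying and a rule turned it into [d] in isolation, 'sun' would also alternate; but it has [z] in both [ʒiz] and [ʒizi].
So /d/ is underlying, and a rule of intervocalic spirantization — voiced stops become fricatives between vowels — gives [z].
From [lud] the stem 'rope' is /lud/; between vowels this yields [luzi].

[luzi]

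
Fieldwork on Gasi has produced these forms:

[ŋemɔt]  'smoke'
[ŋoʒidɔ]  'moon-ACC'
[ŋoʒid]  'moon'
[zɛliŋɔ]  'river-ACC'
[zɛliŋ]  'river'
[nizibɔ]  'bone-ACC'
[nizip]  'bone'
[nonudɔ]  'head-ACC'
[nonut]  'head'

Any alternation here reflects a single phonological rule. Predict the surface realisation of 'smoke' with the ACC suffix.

[ŋemɔdɔ]

The stem for 'head' ends in [d] in [nonudɔ] but [t] in [nonut].
If /d/ were underlying and a rule turned it into [t] in isolation, 'moon' would also alternate; but it has [d] in both [ŋoʒidɔ] and [ŋoʒid].
Therefore /t/ is basic and [d] is derived by intervocalic voicing (voiceless stops become voiced between vowels).
The one attested form of 'smoke', [ŋemɔt], shows underlying /ŋemɔt/. Applying the same rule between vowels gives [ŋemɔdɔ].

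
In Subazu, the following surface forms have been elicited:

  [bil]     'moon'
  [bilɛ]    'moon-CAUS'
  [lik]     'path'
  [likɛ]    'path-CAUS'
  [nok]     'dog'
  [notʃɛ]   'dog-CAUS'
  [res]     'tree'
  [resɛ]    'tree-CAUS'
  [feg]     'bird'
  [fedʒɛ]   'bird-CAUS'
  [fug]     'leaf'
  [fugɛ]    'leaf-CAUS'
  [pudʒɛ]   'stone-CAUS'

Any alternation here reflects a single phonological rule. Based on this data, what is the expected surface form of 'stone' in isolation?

The root 'bird' surfaces as [feg] and [fedʒɛ], with a stem-final [g] ~ [dʒ] alternation.
The stem 'leaf' ([fug], [fugɛ]) shows [g] unchanged in both environments, so [g] cannot be basic with [dʒ] derived before the CAUS suffix.
The underlying segment must be /dʒ/; palato-alveolar /tʃ/ and /dʒ/ become [k] and [g] when no front vowel follows, yielding [g] there.
From [pudʒɛ] the stem 'stone' is /pudʒ/; when no front vowel follows this yields [pug].

[pug]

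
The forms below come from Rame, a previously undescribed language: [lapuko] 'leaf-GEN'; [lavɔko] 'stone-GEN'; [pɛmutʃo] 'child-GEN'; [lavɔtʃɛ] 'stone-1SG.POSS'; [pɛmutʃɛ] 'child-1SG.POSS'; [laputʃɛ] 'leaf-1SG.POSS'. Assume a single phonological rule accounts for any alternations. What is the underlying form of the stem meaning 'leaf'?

The root 'leaf' surfaces as [laputʃɛ] and [lapuko], with a stem-final [tʃ] ~ [k] alternation.
Compare 'child', with invariant [tʃ] in [pɛmutʃɛ] and [pɛmutʃo]: an analysis with underlying /tʃ/ and a rule producing [k] before the GEN suffix would wrongly predict alternation here too.
The underlying segment must be /k/; /k/ becomes palato-alveolar [tʃ] before a front vowel, yielding [tʃ] there.
Hence 'leaf' is /lapuk/ underlyingly.

/lapuk/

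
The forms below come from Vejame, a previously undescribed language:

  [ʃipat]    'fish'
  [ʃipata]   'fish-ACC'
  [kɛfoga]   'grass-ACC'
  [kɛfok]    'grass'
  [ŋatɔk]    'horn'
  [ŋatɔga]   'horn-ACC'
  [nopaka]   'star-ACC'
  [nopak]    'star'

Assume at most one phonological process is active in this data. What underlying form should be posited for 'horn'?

In [ŋatɔk] and [ŋatɔga] the final segment of 'horn' alternates: [k] ~ [g].
But 'star' keeps [k] in both environments ([nopak], [nopaka]), so there is no rule changing /k/ to [g] before the ACC suffix.
The alternation reflects word-final obstruent devoicing: voiced obstruents become voiceless word-finally. /g/ is underlying.

/ŋatɔg/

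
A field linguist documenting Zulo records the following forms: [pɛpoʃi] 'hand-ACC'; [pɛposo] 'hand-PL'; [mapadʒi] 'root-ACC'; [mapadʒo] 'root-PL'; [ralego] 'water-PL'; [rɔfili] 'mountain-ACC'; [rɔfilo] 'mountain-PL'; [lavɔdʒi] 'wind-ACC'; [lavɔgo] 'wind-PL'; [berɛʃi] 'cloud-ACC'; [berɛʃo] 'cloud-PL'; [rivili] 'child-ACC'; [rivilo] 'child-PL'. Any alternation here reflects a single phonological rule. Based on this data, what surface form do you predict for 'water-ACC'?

'wind' shows [dʒ] ~ [g] at the end of the stem ([lavɔdʒi] vs [lavɔgo]).
The stem 'root' ([mapadʒi], [mapadʒo]) shows [dʒ] unchanged in both environments, so [dʒ] cannot be basic with [g] derived before the PL suffix.
Therefore /g/ is basic and [dʒ] is derived by palatalization before a front vowel (/g/ and /s/ become palato-alveolar [dʒ] and [ʃ] before a front vowel).
The one attested form of 'water', [ralego], shows underlying /raleg/. Applying the same rule before a front vowel gives [raledʒi].

[raledʒi]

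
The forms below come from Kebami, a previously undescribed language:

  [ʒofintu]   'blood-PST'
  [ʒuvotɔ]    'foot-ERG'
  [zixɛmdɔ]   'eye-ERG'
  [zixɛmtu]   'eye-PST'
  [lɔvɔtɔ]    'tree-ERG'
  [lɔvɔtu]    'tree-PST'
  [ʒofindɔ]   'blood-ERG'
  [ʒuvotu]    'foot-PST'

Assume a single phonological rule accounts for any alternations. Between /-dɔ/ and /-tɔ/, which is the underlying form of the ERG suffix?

/-dɔ/

The ERG suffix surfaces as [-dɔ] and [-tɔ], depending on the final segment of the stem.
The PST suffix, which begins with [t], is invariant after every stem; so [t] is not altered by any rule here.
So the underlying form is /-dɔ/, and voiced stops become voiceless after a vowel.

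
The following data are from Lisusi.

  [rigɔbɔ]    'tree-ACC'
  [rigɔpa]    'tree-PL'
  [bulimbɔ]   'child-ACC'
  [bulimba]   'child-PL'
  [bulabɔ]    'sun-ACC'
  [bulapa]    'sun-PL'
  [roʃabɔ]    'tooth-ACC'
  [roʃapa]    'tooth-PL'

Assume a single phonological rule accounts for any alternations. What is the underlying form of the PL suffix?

/-pa/

The PL suffix surfaces as [-ba] and [-pa], depending on the final segment of the stem.
By contrast the ACC suffix keeps its initial [b] throughout — that segment must be underlying.
The PL suffix is therefore /-pa/ underlyingly, with post-nasal voicing: voiceless stops become voiced after a nasal.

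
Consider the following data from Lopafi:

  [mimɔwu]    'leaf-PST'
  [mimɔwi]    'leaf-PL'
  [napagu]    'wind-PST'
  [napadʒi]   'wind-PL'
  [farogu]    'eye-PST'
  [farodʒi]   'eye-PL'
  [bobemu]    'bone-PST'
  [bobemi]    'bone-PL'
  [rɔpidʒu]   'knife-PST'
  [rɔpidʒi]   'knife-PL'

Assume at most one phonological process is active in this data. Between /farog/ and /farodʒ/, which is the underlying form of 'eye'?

The root 'eye' surfaces as [farogu] and [farodʒi], with a stem-final [g] ~ [dʒ] alternation.
Compare 'knife', with invariant [dʒ] in [rɔpidʒu] and [rɔpidʒi]: an analysis with underlying /dʒ/ and a rule producing [g] before the PST suffix would wrongly predict alternation here too.
So /g/ is underlying, and a rule of palatalization before a front vowel — /g/ becomes palato-alveolar [dʒ] before a front vowel — gives [dʒ].

/farog/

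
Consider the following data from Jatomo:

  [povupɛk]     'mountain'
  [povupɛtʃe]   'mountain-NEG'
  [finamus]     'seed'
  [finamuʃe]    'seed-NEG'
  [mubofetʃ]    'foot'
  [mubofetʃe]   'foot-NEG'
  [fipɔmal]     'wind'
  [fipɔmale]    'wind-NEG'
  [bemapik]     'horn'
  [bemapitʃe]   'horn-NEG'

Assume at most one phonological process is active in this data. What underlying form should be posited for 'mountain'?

/povupɛk/

In [povupɛk] and [povupɛtʃe] the final segment of 'mountain' alternates: [k] ~ [tʃ].
Compare 'foot', with invariant [tʃ] in [mubofetʃ] and [mubofetʃe]: an analysis with underlying /tʃ/ and a rule producing [k] in isolation would wrongly predict alternation here too.
So /k/ is underlying, and a rule of palatalization before a front vowel — /k/ and /s/ become palato-alveolar [tʃ] and [ʃ] before a front vowel — gives [tʃ].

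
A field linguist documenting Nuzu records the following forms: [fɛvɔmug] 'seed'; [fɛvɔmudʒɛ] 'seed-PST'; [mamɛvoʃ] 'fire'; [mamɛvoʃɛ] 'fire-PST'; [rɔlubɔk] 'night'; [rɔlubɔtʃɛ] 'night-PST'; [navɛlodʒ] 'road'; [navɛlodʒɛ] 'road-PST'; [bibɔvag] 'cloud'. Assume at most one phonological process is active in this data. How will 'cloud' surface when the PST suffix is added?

In [fɛvɔmug] and [fɛvɔmudʒɛ] the final segment of 'seed' alternates: [g] ~ [dʒ].
But 'road' keeps [dʒ] in both environments ([navɛlodʒ], [navɛlodʒɛ]), so there is no rule changing /dʒ/ to [g] in isolation.
The underlying segment must be /g/; /k/ and /g/ become palato-alveolar [tʃ] and [dʒ] before a front vowel, yielding [dʒ] there.
From [bibɔvag] the stem 'cloud' is /bibɔvag/; before a front vowel this yields [bibɔvadʒɛ].

[bibɔvadʒɛ]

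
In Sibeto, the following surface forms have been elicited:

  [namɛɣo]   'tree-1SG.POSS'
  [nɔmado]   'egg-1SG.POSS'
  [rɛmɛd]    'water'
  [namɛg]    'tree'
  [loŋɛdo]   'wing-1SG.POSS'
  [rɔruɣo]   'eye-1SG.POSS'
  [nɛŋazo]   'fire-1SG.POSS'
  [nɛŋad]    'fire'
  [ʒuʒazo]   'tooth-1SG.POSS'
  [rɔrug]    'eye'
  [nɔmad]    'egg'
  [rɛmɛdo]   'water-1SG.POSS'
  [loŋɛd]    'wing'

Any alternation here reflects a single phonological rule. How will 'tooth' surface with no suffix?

[ʒuʒad]

'fire' shows [d] ~ [z] at the end of the stem ([nɛŋad] vs [nɛŋazo]).
The stem 'water' ([rɛmɛd], [rɛmɛdo]) shows [d] unchanged in both environments, so [d] cannot be basic with [z] derived before the 1SG.POSS suffix.
Therefore /z/ is basic and [d] is derived by word-final hardening (voiced fricatives become stops word-finally).
From [ʒuʒazo] the stem 'tooth' is /ʒuʒaz/; word-finally this yields [ʒuʒad].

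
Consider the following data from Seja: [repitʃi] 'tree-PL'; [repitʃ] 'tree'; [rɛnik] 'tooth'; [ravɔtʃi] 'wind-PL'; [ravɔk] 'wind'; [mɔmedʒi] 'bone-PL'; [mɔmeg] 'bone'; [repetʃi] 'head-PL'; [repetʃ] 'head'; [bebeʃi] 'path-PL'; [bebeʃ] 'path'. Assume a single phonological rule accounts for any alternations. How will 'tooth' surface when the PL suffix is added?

[rɛnitʃi]

The stem for 'wind' ends in [tʃ] in [ravɔtʃi] but [k] in [ravɔk].
Compare 'tree', with invariant [tʃ] in [repitʃi] and [repitʃ]: an analysis with underlying /tʃ/ and a rule producing [k] in isolation would wrongly predict alternation here too.
So /k/ is underlying, and a rule of palatalization before a front vowel — /k/ and /g/ become palato-alveolar [tʃ] and [dʒ] before a front vowel — gives [tʃ].
The one attested form of 'tooth', [rɛnik], shows underlying /rɛnik/. Applying the same rule before a front vowel gives [rɛnitʃi].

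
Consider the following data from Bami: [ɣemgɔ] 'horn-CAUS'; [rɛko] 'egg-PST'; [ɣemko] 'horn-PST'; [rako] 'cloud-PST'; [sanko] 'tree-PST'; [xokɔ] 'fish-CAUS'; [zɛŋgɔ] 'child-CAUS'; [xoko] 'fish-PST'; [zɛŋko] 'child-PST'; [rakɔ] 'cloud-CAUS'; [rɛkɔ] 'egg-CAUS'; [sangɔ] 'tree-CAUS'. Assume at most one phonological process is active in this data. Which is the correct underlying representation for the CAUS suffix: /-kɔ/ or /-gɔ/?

/-gɔ/

The CAUS suffix surfaces as [-gɔ] and [-kɔ], depending on the final segment of the stem.
The PST suffix, which begins with [k], is invariant after every stem; so [k] is not altered by any rule here.
The CAUS suffix is therefore /-gɔ/ underlyingly, with post-vocalic devoicing: voiced stops become voiceless after a vowel.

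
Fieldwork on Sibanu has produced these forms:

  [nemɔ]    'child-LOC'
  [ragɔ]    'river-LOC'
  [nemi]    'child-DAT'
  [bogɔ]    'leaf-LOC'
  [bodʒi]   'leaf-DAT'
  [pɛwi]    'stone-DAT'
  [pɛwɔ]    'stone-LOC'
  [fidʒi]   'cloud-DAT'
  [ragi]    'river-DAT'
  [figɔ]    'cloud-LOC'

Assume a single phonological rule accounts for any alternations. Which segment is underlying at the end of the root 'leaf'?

The stem for 'leaf' ends in [dʒ] in [bodʒi] but [g] in [bogɔ].
Compare 'river', with invariant [g] in [ragi] and [ragɔ]: an analysis with underlying /g/ and a rule producing [dʒ] before the DAT suffix would wrongly predict alternation here too.
The alternation reflects depalatalization: palato-alveolar /dʒ/ becomes [g] when no front vowel follows. /dʒ/ is underlying.

/dʒ/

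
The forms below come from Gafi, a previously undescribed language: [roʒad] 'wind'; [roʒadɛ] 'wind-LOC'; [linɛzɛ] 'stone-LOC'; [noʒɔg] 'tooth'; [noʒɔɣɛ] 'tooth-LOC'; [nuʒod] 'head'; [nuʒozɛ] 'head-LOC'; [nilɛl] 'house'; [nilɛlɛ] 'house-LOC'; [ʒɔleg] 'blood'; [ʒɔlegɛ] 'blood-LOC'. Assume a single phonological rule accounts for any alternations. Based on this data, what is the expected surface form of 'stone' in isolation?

The stem for 'head' ends in [d] in [nuʒod] but [z] in [nuʒozɛ].
But 'wind' keeps [d] in both environments ([roʒad], [roʒadɛ]), so there is no rule changing /d/ to [z] before the LOC suffix.
The underlying segment must be /z/; voiced fricatives become stops word-finally, yielding [d] there.
From [linɛzɛ] the stem 'stone' is /linɛz/; word-finally this yields [linɛd].

[linɛd]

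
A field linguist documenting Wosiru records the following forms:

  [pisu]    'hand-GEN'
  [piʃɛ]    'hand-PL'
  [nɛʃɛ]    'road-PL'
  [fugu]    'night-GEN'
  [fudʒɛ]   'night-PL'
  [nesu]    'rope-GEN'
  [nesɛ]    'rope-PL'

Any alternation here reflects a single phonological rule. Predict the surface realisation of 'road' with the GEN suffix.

The stem for 'hand' ends in [s] in [pisu] but [ʃ] in [piʃɛ].
The stem 'rope' ([nesu], [nesɛ]) shows [s] unchanged in both environments, so [s] cannot be basic with [ʃ] derived before the PL suffix.
The alternation reflects depalatalization: palato-alveolar /dʒ/ and /ʃ/ become [g] and [s] when no front vowel follows. /ʃ/ is underlying.
The one attested form of 'road', [nɛʃɛ], shows underlying /nɛʃ/. Applying the same rule when no front vowel follows gives [nɛsu].

[nɛsu]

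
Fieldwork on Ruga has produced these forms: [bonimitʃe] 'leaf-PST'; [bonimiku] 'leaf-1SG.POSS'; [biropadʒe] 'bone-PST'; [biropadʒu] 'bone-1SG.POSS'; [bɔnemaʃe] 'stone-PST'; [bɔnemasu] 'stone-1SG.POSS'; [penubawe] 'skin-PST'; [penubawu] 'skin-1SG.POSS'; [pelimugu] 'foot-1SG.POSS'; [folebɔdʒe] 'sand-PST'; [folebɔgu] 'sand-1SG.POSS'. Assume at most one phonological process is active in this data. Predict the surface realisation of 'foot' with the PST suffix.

The root 'sand' surfaces as [folebɔdʒe] and [folebɔgu], with a stem-final [dʒ] ~ [g] alternation.
If /dʒ/ were underlying and a rule turned it into [g] before the 1SG.POSS suffix, 'bone' would also alternate; but it has [dʒ] in both [biropadʒe] and [biropadʒu].
The underlying segment must be /g/; /k/, /g/ and /s/ become palato-alveolar [tʃ], [dʒ] and [ʃ] before a front vowel, yielding [dʒ] there.
The one attested form of 'foot', [pelimugu], shows underlying /pelimug/. Applying the same rule before a front vowel gives [pelimudʒe].

[pelimudʒe]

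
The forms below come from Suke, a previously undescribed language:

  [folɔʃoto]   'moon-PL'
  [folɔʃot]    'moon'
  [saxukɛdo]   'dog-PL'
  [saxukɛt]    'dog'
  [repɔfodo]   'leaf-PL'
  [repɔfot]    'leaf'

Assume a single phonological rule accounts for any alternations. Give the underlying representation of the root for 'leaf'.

In [repɔfodo] and [repɔfot] the final segment of 'leaf' alternates: [d] ~ [t].
But 'moon' keeps [t] in both environments ([folɔʃoto], [folɔʃot]), so there is no rule changing /t/ to [d] before the PL suffix.
So /d/ is underlying, and a rule of word-final obstruent devoicing — voiced obstruents become voiceless word-finally — gives [t].

/repɔfod/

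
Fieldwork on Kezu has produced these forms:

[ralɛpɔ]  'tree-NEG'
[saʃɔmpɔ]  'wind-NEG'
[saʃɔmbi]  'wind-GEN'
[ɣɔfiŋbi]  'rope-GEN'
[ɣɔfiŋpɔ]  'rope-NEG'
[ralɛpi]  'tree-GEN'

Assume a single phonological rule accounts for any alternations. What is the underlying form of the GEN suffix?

The GEN morpheme has two allomorphs, [-bi] and [-pi].
The NEG suffix, which begins with [p], is invariant after every stem; so [p] is not altered by any rule here.
The GEN suffix is therefore /-bi/ underlyingly, with post-vocalic devoicing: voiced stops become voiceless after a vowel.

/-bi/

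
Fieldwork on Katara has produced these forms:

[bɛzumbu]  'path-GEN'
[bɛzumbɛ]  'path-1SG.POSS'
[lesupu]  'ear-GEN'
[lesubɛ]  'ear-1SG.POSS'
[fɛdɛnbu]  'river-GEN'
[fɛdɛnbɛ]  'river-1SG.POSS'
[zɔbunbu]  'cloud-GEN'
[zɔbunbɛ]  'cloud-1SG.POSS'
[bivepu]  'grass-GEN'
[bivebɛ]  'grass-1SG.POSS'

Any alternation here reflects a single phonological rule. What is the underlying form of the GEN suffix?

The GEN morpheme has two allomorphs, [-bu] and [-pu].
The 1SG.POSS suffix, which begins with [b], is invariant after every stem; so [b] is not altered by any rule here.
The GEN suffix is therefore /-pu/ underlyingly, with post-nasal voicing: voiceless stops become voiced after a nasal.

/-pu/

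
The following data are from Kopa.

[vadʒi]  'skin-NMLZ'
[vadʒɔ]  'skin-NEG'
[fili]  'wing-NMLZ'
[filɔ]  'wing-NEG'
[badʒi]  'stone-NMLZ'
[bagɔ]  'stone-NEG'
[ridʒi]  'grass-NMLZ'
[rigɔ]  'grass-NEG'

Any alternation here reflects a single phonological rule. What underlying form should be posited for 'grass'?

/rig/

'grass' shows [dʒ] ~ [g] at the end of the stem ([ridʒi] vs [rigɔ]).
The stem 'skin' ([vadʒi], [vadʒɔ]) shows [dʒ] unchanged in both environments, so [dʒ] cannot be basic with [g] derived before the NEG suffix.
The underlying segment must be /g/; /g/ becomes palato-alveolar [dʒ] before a front vowel, yielding [dʒ] there.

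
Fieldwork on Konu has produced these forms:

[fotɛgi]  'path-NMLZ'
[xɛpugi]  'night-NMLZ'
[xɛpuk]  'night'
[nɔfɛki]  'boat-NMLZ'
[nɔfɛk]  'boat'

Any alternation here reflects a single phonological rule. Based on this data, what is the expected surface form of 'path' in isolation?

'night' shows [g] ~ [k] at the end of the stem ([xɛpugi] vs [xɛpuk]).
The stem 'boat' ([nɔfɛki], [nɔfɛk]) shows [k] unchanged in both environments, so [k] cannot be basic with [g] derived before the NMLZ suffix.
So /g/ is underlying, and a rule of word-final obstruent devoicing — voiced obstruents become voiceless word-finally — gives [k].
From [fotɛgi] the stem 'path' is /fotɛg/; word-finally this yields [fotɛk].

[fotɛk]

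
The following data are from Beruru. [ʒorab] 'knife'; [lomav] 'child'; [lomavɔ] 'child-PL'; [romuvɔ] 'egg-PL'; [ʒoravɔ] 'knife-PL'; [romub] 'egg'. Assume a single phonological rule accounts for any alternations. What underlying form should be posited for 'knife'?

'knife' shows [v] ~ [b] at the end of the stem ([ʒoravɔ] vs [ʒorab]).
Compare 'child', with invariant [v] in [lomavɔ] and [lomav]: an analysis with underlying /v/ and a rule producing [b] in isolation would wrongly predict alternation here too.
The alternation reflects intervocalic spirantization: voiced stops become fricatives between vowels. /b/ is underlying.

/ʒorab/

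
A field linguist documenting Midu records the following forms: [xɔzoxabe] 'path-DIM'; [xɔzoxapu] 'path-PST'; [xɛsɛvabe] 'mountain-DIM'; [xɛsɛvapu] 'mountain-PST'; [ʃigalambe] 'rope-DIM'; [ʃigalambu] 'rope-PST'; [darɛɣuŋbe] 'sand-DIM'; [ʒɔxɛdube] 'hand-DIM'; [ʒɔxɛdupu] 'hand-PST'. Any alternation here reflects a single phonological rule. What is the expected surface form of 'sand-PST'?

The PST suffix surfaces as [-bu] and [-pu], depending on the final segment of the stem.
By contrast the DIM suffix keeps its initial [b] throughout — that segment must be underlying.
So the underlying form is /-pu/, and voiceless stops become voiced after a nasal.
After 'sand', which ends in a nasal, the suffix surfaces as [-bu], giving [darɛɣuŋbu].

[darɛɣuŋbu]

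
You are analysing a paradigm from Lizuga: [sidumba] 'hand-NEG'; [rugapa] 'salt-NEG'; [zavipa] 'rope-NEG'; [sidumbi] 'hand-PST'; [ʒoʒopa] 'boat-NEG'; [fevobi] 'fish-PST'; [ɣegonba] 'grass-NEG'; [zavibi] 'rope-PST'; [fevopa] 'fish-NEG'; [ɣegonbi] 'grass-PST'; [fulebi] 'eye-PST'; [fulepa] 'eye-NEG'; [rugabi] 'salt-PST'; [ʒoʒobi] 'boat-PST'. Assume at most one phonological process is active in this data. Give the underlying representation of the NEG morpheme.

/-pa/

The NEG suffix surfaces as [-ba] and [-pa], depending on the final segment of the stem.
The PST suffix, which begins with [b], is invariant after every stem; so [b] is not altered by any rule here.
The NEG suffix is therefore /-pa/ underlyingly, with post-nasal voicing: voiceless stops become voiced after a nasal.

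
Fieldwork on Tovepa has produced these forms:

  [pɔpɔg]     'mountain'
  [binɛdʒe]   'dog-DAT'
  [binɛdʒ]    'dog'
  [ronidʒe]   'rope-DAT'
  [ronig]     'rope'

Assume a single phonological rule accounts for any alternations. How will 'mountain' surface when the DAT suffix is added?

In [ronidʒe] and [ronig] the final segment of 'rope' alternates: [dʒ] ~ [g].
Compare 'dog', with invariant [dʒ] in [binɛdʒe] and [binɛdʒ]: an analysis with underlying /dʒ/ and a rule producing [g] in isolation would wrongly predict alternation here too.
Therefore /g/ is basic and [dʒ] is derived by palatalization before a front vowel (/g/ becomes palato-alveolar [dʒ] before a front vowel).
The one attested form of 'mountain', [pɔpɔg], shows underlying /pɔpɔg/. Applying the same rule before a front vowel gives [pɔpɔdʒe].

[pɔpɔdʒe]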